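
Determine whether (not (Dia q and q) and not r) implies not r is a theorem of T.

Tableau for the negation not ((not (Dia q and q) and not r) implies not r):
1. not ((not (Dia q and q) and not r) implies not r), w0
2. not (Dia q and q) and not r, w0
3. r, w0
4. not (Dia q and q), w0
5. not r, w0
Accessibility: w0Rw0
Branch closes: r and not r both at w0.
All branches of the negation close; one closing branch shown above.

Yes, valid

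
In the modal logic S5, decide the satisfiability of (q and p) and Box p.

1. (q and p) and Box p, 0
2. q and p, 0
3. Box p, 0
4. q, 0
5. p, 0
Accessibility: 0R0

Yes, satisfiable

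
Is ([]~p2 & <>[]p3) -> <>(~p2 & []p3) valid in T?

Tableau for the negation ~(([]~p2 & <>[]p3) -> <>(~p2 & []p3)):
1. ~(([]~p2 & <>[]p3) -> <>(~p2 & []p3)), u
2. []~p2 & <>[]p3, u
3. ~<>(~p2 & []p3), u
4. []~p2, u
5. <>[]p3, u
6. ~(~p2 & []p3), u
7. ~p2, u
8. ~[]p3, u
9. []p3, v
10. ~(~p2 & []p3), v
11. ~p2, v
12. p3, v
13. ~[]p3, v
14. ~p3, w
15. ~(~p2 & []p3), w
16. ~p2, w
17. ~[]p3, w
18. ~p3, x
19. p3, x
Accessibility: uRu, uRv, uRw, vRv, vRx, wRw, xRx
Branch closes: p3 and ~p3 both at x.
Every branch of the negation's tableau closes; the branch above is one of them.

Valid in T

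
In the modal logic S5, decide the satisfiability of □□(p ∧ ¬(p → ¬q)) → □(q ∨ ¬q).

1. □□(p ∧ ¬(p → ¬q)) → □(q ∨ ¬q), w0
2. □(q ∨ ¬q), w0
3. q ∨ ¬q, w0
4. ¬q, w0
Accessibility: w0Rw0

Satisfiable (open branch found)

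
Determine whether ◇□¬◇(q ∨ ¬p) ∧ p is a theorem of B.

Tableau for the negation ¬(◇□¬◇(q ∨ ¬p) ∧ p):
1. ¬(◇□¬◇(q ∨ ¬p) ∧ p), u
2. ¬p, u
Accessibility: uRu
The negation has an open branch (countermodel exists).

No, not valid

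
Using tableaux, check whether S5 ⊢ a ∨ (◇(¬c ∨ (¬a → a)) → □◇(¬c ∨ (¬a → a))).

Tableau for the negation ¬(a ∨ (◇(¬c ∨ (¬a → a)) → □◇(¬c ∨ (¬a → a)))):
1. ¬(a ∨ (◇(¬c ∨ (¬a → a)) → □◇(¬c ∨ (¬a → a)))), 0
2. ¬a, 0
3. ¬(◇(¬c ∨ (¬a → a)) → □◇(¬c ∨ (¬a → a))), 0
4. ◇(¬c ∨ (¬a → a)), 0
5. ¬□◇(¬c ∨ (¬a → a)), 0
6. ¬c ∨ (¬a → a), 1
7. ¬a → a, 1
8. a, 1
9. ¬◇(¬c ∨ (¬a → a)), 2
10. ¬(¬c ∨ (¬a → a)), 0
11. c, 0
12. ¬(¬a → a), 0
13. ¬(¬c ∨ (¬a → a)), 1
14. c, 1
15. ¬(¬a → a), 1
16. ¬a, 1
Accessibility: 0R0, 0R1, 0R2, 1R0, 1R1, 1R2, 2R0, 2R1, 2R2
Branch closes: a and ¬a both at 1.
All branches of the negation close; one closing branch shown above.

Valid in S5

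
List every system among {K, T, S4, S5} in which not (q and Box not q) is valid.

T, S4, S5

T-tableau for the negation q and Box not q:
1. q and Box not q, 0
2. q, 0
3. Box not q, 0
4. not q, 0
Accessibility: 0R0
Branch closes: q and not q both at 0.
Every branch closes (one shown): valid in T, hence also in S4, S5 (every theorem of T is a theorem of S4 and S5).
K-tableau for the negation q and Box not q:
1. q and Box not q, 0
2. q, 0
3. Box not q, 0
Complete open branch: countermodel on a K-frame, so not valid in K.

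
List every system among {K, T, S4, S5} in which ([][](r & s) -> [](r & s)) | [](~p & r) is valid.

T, S4, S5

K-tableau for the negation ~(([][](r & s) -> [](r & s)) | [](~p & r)):
1. ~(([][](r & s) -> [](r & s)) | [](~p & r)), u
2. ~([][](r & s) -> [](r & s)), u
3. ~[](~p & r), u
4. [][](r & s), u
5. ~[](r & s), u
6. ~(~p & r), v
7. [](r & s), v
8. ~r, v
9. ~(r & s), w
10. [](r & s), w
11. ~s, w
Accessibility: uRv, uRw
Complete open branch: countermodel on a K-frame, so not valid in K.
T-tableau for the negation ~(([][](r & s) -> [](r & s)) | [](~p & r)):
1. ~(([][](r & s) -> [](r & s)) | [](~p & r)), u
2. ~([][](r & s) -> [](r & s)), u
3. ~[](~p & r), u
4. [][](r & s), u
5. ~[](r & s), u
6. [](r & s), u
7. r & s, u
8. r, u
9. s, u
10. ~(~p & r), v
11. [](r & s), v
12. r & s, v
13. r, v
14. s, v
15. p, v
16. ~(r & s), w
17. [](r & s), w
18. r & s, w
19. r, w
20. s, w
21. ~s, w
Accessibility: uRu, uRv, uRw, vRv, wRw
Branch closes: s and ~s both at w.
Every branch closes (one shown): valid in T, hence also in S4, S5 (every theorem of T is a theorem of S4 and S5).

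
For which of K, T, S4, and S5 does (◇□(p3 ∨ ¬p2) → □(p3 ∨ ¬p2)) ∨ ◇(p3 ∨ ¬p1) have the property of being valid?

S5

S5-tableau for the negation ¬((◇□(p3 ∨ ¬p2) → □(p3 ∨ ¬p2)) ∨ ◇(p3 ∨ ¬p1)):
1. ¬((◇□(p3 ∨ ¬p2) → □(p3 ∨ ¬p2)) ∨ ◇(p3 ∨ ¬p1)), u
2. ¬(◇□(p3 ∨ ¬p2) → □(p3 ∨ ¬p2)), u
3. ¬◇(p3 ∨ ¬p1), u
4. ◇□(p3 ∨ ¬p2), u
5. ¬□(p3 ∨ ¬p2), u
6. ¬(p3 ∨ ¬p1), u
7. ¬p3, u
8. p1, u
9. □(p3 ∨ ¬p2), v
10. ¬(p3 ∨ ¬p1), v
11. ¬p3, v
12. p1, v
13. p3 ∨ ¬p2, u
14. p3 ∨ ¬p2, v
15. ¬p2, u
16. ¬p2, v
17. ¬(p3 ∨ ¬p2), w
18. ¬p3, w
19. p2, w
20. ¬(p3 ∨ ¬p1), w
21. p1, w
22. p3 ∨ ¬p2, w
23. ¬p2, w
Accessibility: uRu, uRv, uRw, vRu, vRv, vRw, wRu, wRv, wRw
Branch closes: p2 and ¬p2 both at w.
Every branch closes (one shown): valid in S5.
S4-tableau for the negation ¬((◇□(p3 ∨ ¬p2) → □(p3 ∨ ¬p2)) ∨ ◇(p3 ∨ ¬p1)):
1. ¬((◇□(p3 ∨ ¬p2) → □(p3 ∨ ¬p2)) ∨ ◇(p3 ∨ ¬p1)), u
2. ¬(◇□(p3 ∨ ¬p2) → □(p3 ∨ ¬p2)), u
3. ¬◇(p3 ∨ ¬p1), u
4. ◇□(p3 ∨ ¬p2), u
5. ¬□(p3 ∨ ¬p2), u
6. ¬(p3 ∨ ¬p1), u
7. ¬p3, u
8. p1, u
9. □(p3 ∨ ¬p2), v
10. ¬(p3 ∨ ¬p1), v
11. ¬p3, v
12. p1, v
13. p3 ∨ ¬p2, v
14. ¬p2, v
15. ¬(p3 ∨ ¬p2), w
16. ¬p3, w
17. p2, w
18. ¬(p3 ∨ ¬p1), w
19. p1, w
Accessibility: uRu, uRv, uRw, vRv, wRw
Complete open branch: countermodel on an S4-frame, so not valid in S4, nor in K, T (the same frame is also a K-frame and a T-frame).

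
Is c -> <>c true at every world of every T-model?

Valid in T

Tableau for the negation ~(c -> <>c):
1. ~(c -> <>c), u
2. c, u
3. ~<>c, u
4. ~c, u
Accessibility: uRu
Branch closes: c and ~c both at u.
All branches of the negation close; one closing branch shown above.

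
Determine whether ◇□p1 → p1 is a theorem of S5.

Tableau for the negation ¬(◇□p1 → p1):
1. ¬(◇□p1 → p1), w0
2. ◇□p1, w0
3. ¬p1, w0
4. □p1, w1
5. p1, w0
Accessibility: w0Rw0, w0Rw1, w1Rw0, w1Rw1
Branch closes: p1 and ¬p1 both at w0.
Every branch of the negation's tableau closes; the branch above is one of them.

Yes, valid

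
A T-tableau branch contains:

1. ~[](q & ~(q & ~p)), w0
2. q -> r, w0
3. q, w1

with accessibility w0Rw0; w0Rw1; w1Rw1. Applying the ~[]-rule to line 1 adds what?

a fresh world w2 with w0Rw2, and ~(q & ~(q & ~p)) at w2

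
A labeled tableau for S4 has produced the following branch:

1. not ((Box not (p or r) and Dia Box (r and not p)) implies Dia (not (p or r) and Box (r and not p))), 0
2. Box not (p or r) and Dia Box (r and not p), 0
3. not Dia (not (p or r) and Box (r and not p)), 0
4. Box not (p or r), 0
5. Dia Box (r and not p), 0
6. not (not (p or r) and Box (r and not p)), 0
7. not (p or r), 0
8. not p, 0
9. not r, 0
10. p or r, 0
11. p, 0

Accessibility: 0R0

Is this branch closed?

Yes, closed

Both p and not p appear at 0.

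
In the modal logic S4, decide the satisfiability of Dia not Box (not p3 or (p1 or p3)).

1. Dia not Box (not p3 or (p1 or p3)), u
2. not Box (not p3 or (p1 or p3)), v
3. not (not p3 or (p1 or p3)), w
4. p3, w
5. not (p1 or p3), w
6. not p1, w
7. not p3, w
Accessibility: uRu, uRv, uRw, vRv, vRw, wRw
Branch closes: p3 and not p3 both at w.
All branches of the tableau close; one closing branch shown above.

No, unsatisfiable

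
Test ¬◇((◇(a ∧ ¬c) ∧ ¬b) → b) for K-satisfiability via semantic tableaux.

1. ¬◇((◇(a ∧ ¬c) ∧ ¬b) → b), w0

Yes, satisfiable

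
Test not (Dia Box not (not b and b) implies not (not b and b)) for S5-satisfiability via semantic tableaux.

1. not (Dia Box not (not b and b) implies not (not b and b)), u
2. Dia Box not (not b and b), u   [neg-implies-rule on 1]
3. not b and b, u   [neg-implies-rule on 1]
4. not b, u   [and-rule on 3]
5. b, u   [and-rule on 3]
Accessibility: uRu
Branch closes: b and not b both at u.
Every branch closes; the branch above is one of them.

Unsatisfiable (every branch closes)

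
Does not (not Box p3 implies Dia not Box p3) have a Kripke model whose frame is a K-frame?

1. not (not Box p3 implies Dia not Box p3), 0
2. not Box p3, 0
3. not Dia not Box p3, 0
4. not p3, 1
5. Box p3, 1
Accessibility: 0R1

Satisfiable (open branch found)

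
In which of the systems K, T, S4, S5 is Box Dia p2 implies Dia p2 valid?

K-tableau for the negation not (Box Dia p2 implies Dia p2):
1. not (Box Dia p2 implies Dia p2), w0
2. Box Dia p2, w0
3. not Dia p2, w0
Complete open branch: countermodel on a K-frame, so not valid in K.
T-tableau for the negation not (Box Dia p2 implies Dia p2):
1. not (Box Dia p2 implies Dia p2), w0
2. Box Dia p2, w0
3. not Dia p2, w0
4. Dia p2, w0
5. not p2, w0
6. p2, w1
7. Dia p2, w1
8. not p2, w1
Accessibility: w0Rw0, w0Rw1, w1Rw1
Branch closes: p2 and not p2 both at w1.
Every branch closes (one shown): valid in T, hence also in S4, S5 (every theorem of T is a theorem of S4 and S5).

T, S4, S5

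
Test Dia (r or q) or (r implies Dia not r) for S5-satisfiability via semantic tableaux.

Satisfiable (open branch found)

1. Dia (r or q) or (r implies Dia not r), w0
2. r implies Dia not r, w0
3. Dia not r, w0
4. not r, w1
Accessibility: w0Rw0, w0Rw1, w1Rw0, w1Rw1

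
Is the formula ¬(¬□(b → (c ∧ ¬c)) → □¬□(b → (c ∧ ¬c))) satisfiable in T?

Satisfiable (open branch found)

1. ¬(¬□(b → (c ∧ ¬c)) → □¬□(b → (c ∧ ¬c))), u
2. ¬□(b → (c ∧ ¬c)), u
3. ¬□¬□(b → (c ∧ ¬c)), u
4. ¬(b → (c ∧ ¬c)), v
5. b, v
6. ¬(c ∧ ¬c), v
7. c, v
8. □(b → (c ∧ ¬c)), w
9. b → (c ∧ ¬c), w
10. ¬b, w
Accessibility: uRu, uRv, uRw, vRv, wRw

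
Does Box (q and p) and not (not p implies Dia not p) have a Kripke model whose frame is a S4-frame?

No, unsatisfiable

1. Box (q and p) and not (not p implies Dia not p), 0
2. Box (q and p), 0   [and-rule on 1]
3. not (not p implies Dia not p), 0   [and-rule on 1]
4. not p, 0   [neg-implies-rule on 3]
5. not Dia not p, 0   [neg-implies-rule on 3]
6. q and p, 0   [Box-rule on 2 via 0R0]
7. q, 0   [and-rule on 6]
8. p, 0   [and-rule on 6]
Accessibility: 0R0
Branch closes: p and not p both at 0.
Every branch closes; the branch above is one of them.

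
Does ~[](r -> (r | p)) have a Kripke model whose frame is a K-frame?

Unsatisfiable (every branch closes)

1. ~[](r -> (r | p)), w0
2. ~(r -> (r | p)), w1
3. r, w1
4. ~(r | p), w1
5. ~r, w1
6. ~p, w1
Accessibility: w0Rw1
Branch closes: r and ~r both at w1.
All branches of the tableau close; one closing branch shown above.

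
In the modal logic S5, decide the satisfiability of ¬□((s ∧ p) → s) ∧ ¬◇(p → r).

No, unsatisfiable

1. ¬□((s ∧ p) → s) ∧ ¬◇(p → r), u
2. ¬□((s ∧ p) → s), u
3. ¬◇(p → r), u
4. ¬(p → r), u
5. p, u
6. ¬r, u
7. ¬((s ∧ p) → s), v
8. s ∧ p, v
9. ¬s, v
10. s, v
11. p, v
Accessibility: uRu, uRv, vRu, vRv
Branch closes: s and ¬s both at v.
All branches of the tableau close; one closing branch shown above.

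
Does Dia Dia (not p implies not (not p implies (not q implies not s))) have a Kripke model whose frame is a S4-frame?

Satisfiable (open branch found)

1. Dia Dia (not p implies not (not p implies (not q implies not s))), w0
2. Dia (not p implies not (not p implies (not q implies not s))), w1
3. not p implies not (not p implies (not q implies not s)), w2
4. not (not p implies (not q implies not s)), w2
5. not p, w2
6. not (not q implies not s), w2
7. not q, w2
8. s, w2
Accessibility: w0Rw0, w0Rw1, w0Rw2, w1Rw1, w1Rw2, w2Rw2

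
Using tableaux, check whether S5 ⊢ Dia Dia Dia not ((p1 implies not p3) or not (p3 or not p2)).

Tableau for the negation not Dia Dia Dia not ((p1 implies not p3) or not (p3 or not p2)):
1. not Dia Dia Dia not ((p1 implies not p3) or not (p3 or not p2)), 0
2. not Dia Dia not ((p1 implies not p3) or not (p3 or not p2)), 0
3. not Dia not ((p1 implies not p3) or not (p3 or not p2)), 0
4. (p1 implies not p3) or not (p3 or not p2), 0
5. not (p3 or not p2), 0
6. not p3, 0
7. p2, 0
Accessibility: 0R0
The negation has an open branch (countermodel exists).

Invalid (countermodel exists)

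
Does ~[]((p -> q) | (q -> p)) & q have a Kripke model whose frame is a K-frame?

No, unsatisfiable

1. ~[]((p -> q) | (q -> p)) & q, w0
2. ~[]((p -> q) | (q -> p)), w0   [&-rule on 1]
3. q, w0   [&-rule on 1]
4. ~((p -> q) | (q -> p)), w1   [~[]-rule on 2: fresh world w1, w0Rw1]
5. ~(p -> q), w1   [~|-rule on 4]
6. ~(q -> p), w1   [~|-rule on 4]
7. p, w1   [~->-rule on 5]
8. ~q, w1   [~->-rule on 5]
9. q, w1   [~->-rule on 6]
10. ~p, w1   [~->-rule on 6]
Accessibility: w0Rw1
Branch closes: q and ~q both at w1.
All branches of the tableau close; one closing branch shown above.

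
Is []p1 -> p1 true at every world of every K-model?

Invalid (countermodel exists)

Tableau for the negation ~([]p1 -> p1):
1. ~([]p1 -> p1), 0
2. []p1, 0
3. ~p1, 0
The negation has an open branch (countermodel exists).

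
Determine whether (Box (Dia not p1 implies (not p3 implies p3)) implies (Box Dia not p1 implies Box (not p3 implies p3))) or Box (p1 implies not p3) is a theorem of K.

Tableau for the negation not ((Box (Dia not p1 implies (not p3 implies p3)) implies (Box Dia not p1 implies Box (not p3 implies p3))) or Box (p1 implies not p3)):
1. not ((Box (Dia not p1 implies (not p3 implies p3)) implies (Box Dia not p1 implies Box (not p3 implies p3))) or Box (p1 implies not p3)), u
2. not (Box (Dia not p1 implies (not p3 implies p3)) implies (Box Dia not p1 implies Box (not p3 implies p3))), u
3. not Box (p1 implies not p3), u
4. Box (Dia not p1 implies (not p3 implies p3)), u
5. not (Box Dia not p1 implies Box (not p3 implies p3)), u
6. Box Dia not p1, u
7. not Box (not p3 implies p3), u
8. not (p1 implies not p3), v
9. p1, v
10. p3, v
11. Dia not p1 implies (not p3 implies p3), v
12. Dia not p1, v
13. not p3 implies p3, v
14. not (not p3 implies p3), w
15. not p3, w
16. Dia not p1 implies (not p3 implies p3), w
17. Dia not p1, w
18. not Dia not p1, w
19. not p1, x
20. not p1, y
21. p1, y
Accessibility: uRv, uRw, vRx, wRy
Branch closes: p1 and not p1 both at y.
Every branch of the negation's tableau closes; the branch above is one of them.

Yes, valid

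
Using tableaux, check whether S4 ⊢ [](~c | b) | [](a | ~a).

Tableau for the negation ~([](~c | b) | [](a | ~a)):
1. ~([](~c | b) | [](a | ~a)), 0
2. ~[](~c | b), 0
3. ~[](a | ~a), 0
4. ~(~c | b), 1
5. c, 1
6. ~b, 1
7. ~(a | ~a), 2
8. ~a, 2
9. a, 2
Accessibility: 0R0, 0R1, 0R2, 1R1, 2R2
Branch closes: a and ~a both at 2.
Every branch of the negation's tableau closes; the branch above is one of them.

Valid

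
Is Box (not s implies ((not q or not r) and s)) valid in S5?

Invalid (countermodel exists)

Tableau for the negation not Box (not s implies ((not q or not r) and s)):
1. not Box (not s implies ((not q or not r) and s)), 0
2. not (not s implies ((not q or not r) and s)), 1   [neg-Box-rule on 1: fresh world 1, 0R1]
3. not s, 1   [neg-implies-rule on 2]
4. not ((not q or not r) and s), 1   [neg-implies-rule on 2]
Accessibility: 0R0, 0R1, 1R0, 1R1
The negation has an open branch (countermodel exists).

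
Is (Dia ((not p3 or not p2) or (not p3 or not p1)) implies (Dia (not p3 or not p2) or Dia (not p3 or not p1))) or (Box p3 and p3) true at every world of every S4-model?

Valid

Tableau for the negation not ((Dia ((not p3 or not p2) or (not p3 or not p1)) implies (Dia (not p3 or not p2) or Dia (not p3 or not p1))) or (Box p3 and p3)):
1. not ((Dia ((not p3 or not p2) or (not p3 or not p1)) implies (Dia (not p3 or not p2) or Dia (not p3 or not p1))) or (Box p3 and p3)), w0
2. not (Dia ((not p3 or not p2) or (not p3 or not p1)) implies (Dia (not p3 or not p2) or Dia (not p3 or not p1))), w0   [neg-or-rule on 1]
3. not (Box p3 and p3), w0   [neg-or-rule on 1]
4. Dia ((not p3 or not p2) or (not p3 or not p1)), w0   [neg-implies-rule on 2]
5. not (Dia (not p3 or not p2) or Dia (not p3 or not p1)), w0   [neg-implies-rule on 2]
6. not Dia (not p3 or not p2), w0   [neg-or-rule on 5]
7. not Dia (not p3 or not p1), w0   [neg-or-rule on 5]
8. not (not p3 or not p2), w0   [neg-Dia-rule on 6 via w0Rw0]
9. p3, w0   [neg-or-rule on 8]
10. p2, w0   [neg-or-rule on 8]
11. not (not p3 or not p1), w0   [neg-Dia-rule on 7 via w0Rw0]
12. p1, w0   [neg-or-rule on 11]
13. not Box p3, w0   [neg-and-rule on 3 (branches; this branch)]
14. (not p3 or not p2) or (not p3 or not p1), w1   [Dia-rule on 4: fresh world w1, w0Rw1]
15. not (not p3 or not p2), w1   [neg-Dia-rule on 6 via w0Rw1]
16. p3, w1   [neg-or-rule on 15]
17. p2, w1   [neg-or-rule on 15]
18. not (not p3 or not p1), w1   [neg-Dia-rule on 7 via w0Rw1]
19. p1, w1   [neg-or-rule on 18]
20. not p3 or not p1, w1   [or-rule on 14 (branches; this branch)]
21. not p1, w1   [or-rule on 20 (branches; this branch)]
Accessibility: w0Rw0, w0Rw1, w1Rw1
Branch closes: p1 and not p1 both at w1.
Every branch of the negation's tableau closes; the branch above is one of them.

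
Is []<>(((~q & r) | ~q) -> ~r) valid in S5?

No, not valid

Tableau for the negation ~[]<>(((~q & r) | ~q) -> ~r):
1. ~[]<>(((~q & r) | ~q) -> ~r), 0
2. ~<>(((~q & r) | ~q) -> ~r), 1
3. ~(((~q & r) | ~q) -> ~r), 0
4. (~q & r) | ~q, 0
5. r, 0
6. ~(((~q & r) | ~q) -> ~r), 1
7. (~q & r) | ~q, 1
8. r, 1
9. ~q, 0
10. ~q, 1
Accessibility: 0R0, 0R1, 1R0, 1R1
The negation has an open branch (countermodel exists).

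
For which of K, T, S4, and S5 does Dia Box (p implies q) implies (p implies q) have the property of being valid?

S5-tableau for the negation not (Dia Box (p implies q) implies (p implies q)):
1. not (Dia Box (p implies q) implies (p implies q)), 0
2. Dia Box (p implies q), 0
3. not (p implies q), 0
4. p, 0
5. not q, 0
6. Box (p implies q), 1
7. p implies q, 0
8. p implies q, 1
9. q, 0
Accessibility: 0R0, 0R1, 1R0, 1R1
Branch closes: q and not q both at 0.
Every branch closes (one shown): valid in S5.
S4-tableau for the negation not (Dia Box (p implies q) implies (p implies q)):
1. not (Dia Box (p implies q) implies (p implies q)), 0
2. Dia Box (p implies q), 0
3. not (p implies q), 0
4. p, 0
5. not q, 0
6. Box (p implies q), 1
7. p implies q, 1
8. q, 1
Accessibility: 0R0, 0R1, 1R1
Complete open branch: countermodel on an S4-frame, so not valid in S4, nor in K, T (the same frame is also a K-frame and a T-frame).

S5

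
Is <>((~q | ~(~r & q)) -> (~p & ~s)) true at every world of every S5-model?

No, not valid

Tableau for the negation ~<>((~q | ~(~r & q)) -> (~p & ~s)):
1. ~<>((~q | ~(~r & q)) -> (~p & ~s)), u
2. ~((~q | ~(~r & q)) -> (~p & ~s)), u
3. ~q | ~(~r & q), u
4. ~(~p & ~s), u
5. ~(~r & q), u
6. s, u
7. ~q, u
Accessibility: uRu
The negation has an open branch (countermodel exists).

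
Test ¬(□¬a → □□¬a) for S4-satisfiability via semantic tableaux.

1. ¬(□¬a → □□¬a), 0
2. □¬a, 0
3. ¬□□¬a, 0
4. ¬a, 0
5. ¬□¬a, 1
6. ¬a, 1
7. a, 2
8. ¬a, 2
Accessibility: 0R0, 0R1, 0R2, 1R1, 1R2, 2R2
Branch closes: a and ¬a both at 2.
(One branch shown.) All branches close.

Unsatisfiable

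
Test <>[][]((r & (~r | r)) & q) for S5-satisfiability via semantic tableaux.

1. <>[][]((r & (~r | r)) & q), 0
2. [][]((r & (~r | r)) & q), 1
3. []((r & (~r | r)) & q), 0
4. []((r & (~r | r)) & q), 1
5. (r & (~r | r)) & q, 0
6. r & (~r | r), 0
7. q, 0
8. r, 0
9. ~r | r, 0
10. (r & (~r | r)) & q, 1
11. r & (~r | r), 1
12. q, 1
13. r, 1
14. ~r | r, 1
Accessibility: 0R0, 0R1, 1R0, 1R1

Yes, satisfiable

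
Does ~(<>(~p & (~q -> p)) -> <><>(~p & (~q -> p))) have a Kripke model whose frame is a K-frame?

Yes, satisfiable

1. ~(<>(~p & (~q -> p)) -> <><>(~p & (~q -> p))), w0
2. <>(~p & (~q -> p)), w0
3. ~<><>(~p & (~q -> p)), w0
4. ~p & (~q -> p), w1
5. ~p, w1
6. ~q -> p, w1
7. ~<>(~p & (~q -> p)), w1
8. q, w1
Accessibility: w0Rw1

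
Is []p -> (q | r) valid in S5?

Tableau for the negation ~([]p -> (q | r)):
1. ~([]p -> (q | r)), w0
2. []p, w0
3. ~(q | r), w0
4. ~q, w0
5. ~r, w0
6. p, w0
Accessibility: w0Rw0
The negation has an open branch (countermodel exists).

Not valid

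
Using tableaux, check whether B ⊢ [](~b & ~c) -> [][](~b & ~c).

Invalid (countermodel exists)

Tableau for the negation ~([](~b & ~c) -> [][](~b & ~c)):
1. ~([](~b & ~c) -> [][](~b & ~c)), w0
2. [](~b & ~c), w0
3. ~[][](~b & ~c), w0
4. ~b & ~c, w0
5. ~b, w0
6. ~c, w0
7. ~[](~b & ~c), w1
8. ~b & ~c, w1
9. ~b, w1
10. ~c, w1
11. ~(~b & ~c), w2
12. c, w2
Accessibility: w0Rw0, w0Rw1, w1Rw0, w1Rw1, w1Rw2, w2Rw1, w2Rw2
The negation has an open branch (countermodel exists).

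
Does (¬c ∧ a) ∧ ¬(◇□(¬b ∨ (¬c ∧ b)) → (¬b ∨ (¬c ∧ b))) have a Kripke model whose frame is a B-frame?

Unsatisfiable

1. (¬c ∧ a) ∧ ¬(◇□(¬b ∨ (¬c ∧ b)) → (¬b ∨ (¬c ∧ b))), u
2. ¬c ∧ a, u
3. ¬(◇□(¬b ∨ (¬c ∧ b)) → (¬b ∨ (¬c ∧ b))), u
4. ¬c, u
5. a, u
6. ◇□(¬b ∨ (¬c ∧ b)), u
7. ¬(¬b ∨ (¬c ∧ b)), u
8. b, u
9. ¬(¬c ∧ b), u
10. ¬b, u
Accessibility: uRu
Branch closes: b and ¬b both at u.
Every branch closes; the branch above is one of them.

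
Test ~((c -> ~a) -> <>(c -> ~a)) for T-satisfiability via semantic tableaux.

Unsatisfiable (every branch closes)

1. ~((c -> ~a) -> <>(c -> ~a)), 0
2. c -> ~a, 0
3. ~<>(c -> ~a), 0
4. ~(c -> ~a), 0
5. c, 0
6. a, 0
7. ~a, 0
Accessibility: 0R0
Branch closes: a and ~a both at 0.
Every branch closes; the branch above is one of them.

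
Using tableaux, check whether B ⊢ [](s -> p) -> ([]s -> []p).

Tableau for the negation ~([](s -> p) -> ([]s -> []p)):
1. ~([](s -> p) -> ([]s -> []p)), u
2. [](s -> p), u
3. ~([]s -> []p), u
4. []s, u
5. ~[]p, u
6. s -> p, u
7. s, u
8. p, u
9. ~p, v
10. s -> p, v
11. s, v
12. p, v
Accessibility: uRu, uRv, vRu, vRv
Branch closes: p and ~p both at v.
All branches of the negation close; one closing branch shown above.

Valid in B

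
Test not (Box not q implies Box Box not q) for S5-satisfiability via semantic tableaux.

1. not (Box not q implies Box Box not q), u
2. Box not q, u   [neg-implies-rule on 1]
3. not Box Box not q, u   [neg-implies-rule on 1]
4. not q, u   [Box-rule on 2 via uRu]
5. not Box not q, v   [neg-Box-rule on 3: fresh world v, uRv]
6. not q, v   [Box-rule on 2 via uRv]
7. q, w   [neg-Box-rule on 5: fresh world w, vRw]
8. not q, w   [Box-rule on 2 via uRw]
Accessibility: uRu, uRv, uRw, vRu, vRv, vRw, wRu, wRv, wRw
Branch closes: q and not q both at w.
(One branch shown.) All branches close.

No, unsatisfiable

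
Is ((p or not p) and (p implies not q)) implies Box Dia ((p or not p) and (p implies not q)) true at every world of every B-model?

Valid in B

Tableau for the negation not (((p or not p) and (p implies not q)) implies Box Dia ((p or not p) and (p implies not q))):
1. not (((p or not p) and (p implies not q)) implies Box Dia ((p or not p) and (p implies not q))), w0
2. (p or not p) and (p implies not q), w0
3. not Box Dia ((p or not p) and (p implies not q)), w0
4. p or not p, w0
5. p implies not q, w0
6. not p, w0
7. not q, w0
8. not Dia ((p or not p) and (p implies not q)), w1
9. not ((p or not p) and (p implies not q)), w0
10. not ((p or not p) and (p implies not q)), w1
11. not (p implies not q), w0
12. p, w0
13. q, w0
Accessibility: w0Rw0, w0Rw1, w1Rw0, w1Rw1
Branch closes: p and not p both at w0.
All branches of the negation close; one closing branch shown above.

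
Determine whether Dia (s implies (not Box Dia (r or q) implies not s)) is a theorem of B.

No, not valid

Tableau for the negation not Dia (s implies (not Box Dia (r or q) implies not s)):
1. not Dia (s implies (not Box Dia (r or q) implies not s)), u
2. not (s implies (not Box Dia (r or q) implies not s)), u   [neg-Dia-rule on 1 via uRu]
3. s, u   [neg-implies-rule on 2]
4. not (not Box Dia (r or q) implies not s), u   [neg-implies-rule on 2]
5. not Box Dia (r or q), u   [neg-implies-rule on 4]
6. not Dia (r or q), v   [neg-Box-rule on 5: fresh world v, uRv]
7. not (s implies (not Box Dia (r or q) implies not s)), v   [neg-Dia-rule on 1 via uRv]
8. s, v   [neg-implies-rule on 7]
9. not (not Box Dia (r or q) implies not s), v   [neg-implies-rule on 7]
10. not Box Dia (r or q), v   [neg-implies-rule on 9]
11. not (r or q), u   [neg-Dia-rule on 6 via vRu]
12. not r, u   [neg-or-rule on 11]
13. not q, u   [neg-or-rule on 11]
14. not (r or q), v   [neg-Dia-rule on 6 via vRv]
15. not r, v   [neg-or-rule on 14]
16. not q, v   [neg-or-rule on 14]
17. not Dia (r or q), w   [neg-Box-rule on 10: fresh world w, vRw]
18. not (r or q), w   [neg-Dia-rule on 6 via vRw]
19. not r, w   [neg-or-rule on 18]
20. not q, w   [neg-or-rule on 18]
Accessibility: uRu, uRv, vRu, vRv, vRw, wRv, wRw
The negation has an open branch (countermodel exists).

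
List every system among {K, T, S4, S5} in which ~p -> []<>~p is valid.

S5

S4-tableau for the negation ~(~p -> []<>~p):
1. ~(~p -> []<>~p), w0
2. ~p, w0
3. ~[]<>~p, w0
4. ~<>~p, w1
5. p, w1
Accessibility: w0Rw0, w0Rw1, w1Rw1
Complete open branch: countermodel on an S4-frame, so not valid in S4, nor in K, T (the same frame is also a K-frame and a T-frame).
S5-tableau for the negation ~(~p -> []<>~p):
1. ~(~p -> []<>~p), w0
2. ~p, w0
3. ~[]<>~p, w0
4. ~<>~p, w1
5. p, w0
Accessibility: w0Rw0, w0Rw1, w1Rw0, w1Rw1
Branch closes: p and ~p both at w0.
Every branch closes (one shown): valid in S5.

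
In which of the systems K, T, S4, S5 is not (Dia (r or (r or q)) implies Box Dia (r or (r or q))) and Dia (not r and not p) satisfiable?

S5-tableau for the formula:
1. not (Dia (r or (r or q)) implies Box Dia (r or (r or q))) and Dia (not r and not p), 0
2. not (Dia (r or (r or q)) implies Box Dia (r or (r or q))), 0
3. Dia (not r and not p), 0
4. Dia (r or (r or q)), 0
5. not Box Dia (r or (r or q)), 0
6. not r and not p, 1
7. not r, 1
8. not p, 1
9. r or (r or q), 2
10. r or q, 2
11. q, 2
12. not Dia (r or (r or q)), 3
13. not (r or (r or q)), 0
14. not r, 0
15. not (r or q), 0
16. not q, 0
17. not (r or (r or q)), 1
18. not (r or q), 1
19. not q, 1
20. not (r or (r or q)), 2
21. not r, 2
22. not (r or q), 2
23. not q, 2
Accessibility: 0R0, 0R1, 0R2, 0R3, 1R0, 1R1, 1R2, 1R3, 2R0, 2R1, 2R2, 2R3, 3R0, 3R1, 3R2, 3R3
Branch closes: q and not q both at 2.
Every branch closes (one shown): unsatisfiable in S5.
S4-tableau for the formula:
1. not (Dia (r or (r or q)) implies Box Dia (r or (r or q))) and Dia (not r and not p), 0
2. not (Dia (r or (r or q)) implies Box Dia (r or (r or q))), 0
3. Dia (not r and not p), 0
4. Dia (r or (r or q)), 0
5. not Box Dia (r or (r or q)), 0
6. not r and not p, 1
7. not r, 1
8. not p, 1
9. r or (r or q), 2
10. r or q, 2
11. q, 2
12. not Dia (r or (r or q)), 3
13. not (r or (r or q)), 3
14. not r, 3
15. not (r or q), 3
16. not q, 3
Accessibility: 0R0, 0R1, 0R2, 0R3, 1R1, 2R2, 3R3
Complete open branch: satisfiable in S4, hence also in K, T (this S4-model is also a K-model and a T-model).

K, T, S4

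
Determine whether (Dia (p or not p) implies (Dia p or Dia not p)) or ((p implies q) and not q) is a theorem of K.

Yes, valid

Tableau for the negation not ((Dia (p or not p) implies (Dia p or Dia not p)) or ((p implies q) and not q)):
1. not ((Dia (p or not p) implies (Dia p or Dia not p)) or ((p implies q) and not q)), 0
2. not (Dia (p or not p) implies (Dia p or Dia not p)), 0   [neg-or-rule on 1]
3. not ((p implies q) and not q), 0   [neg-or-rule on 1]
4. Dia (p or not p), 0   [neg-implies-rule on 2]
5. not (Dia p or Dia not p), 0   [neg-implies-rule on 2]
6. not Dia p, 0   [neg-or-rule on 5]
7. not Dia not p, 0   [neg-or-rule on 5]
8. not (p implies q), 0   [neg-and-rule on 3 (branches; this branch)]
9. p, 0   [neg-implies-rule on 8]
10. not q, 0   [neg-implies-rule on 8]
11. p or not p, 1   [Dia-rule on 4: fresh world 1, 0R1]
12. not p, 1   [neg-Dia-rule on 6 via 0R1]
13. p, 1   [neg-Dia-rule on 7 via 0R1]
Accessibility: 0R1
Branch closes: p and not p both at 1.
Every branch of the negation's tableau closes; the branch above is one of them.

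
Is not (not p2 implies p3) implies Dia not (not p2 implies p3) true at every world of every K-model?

Invalid (countermodel exists)

Tableau for the negation not (not (not p2 implies p3) implies Dia not (not p2 implies p3)):
1. not (not (not p2 implies p3) implies Dia not (not p2 implies p3)), 0
2. not (not p2 implies p3), 0
3. not Dia not (not p2 implies p3), 0
4. not p2, 0
5. not p3, 0
The negation has an open branch (countermodel exists).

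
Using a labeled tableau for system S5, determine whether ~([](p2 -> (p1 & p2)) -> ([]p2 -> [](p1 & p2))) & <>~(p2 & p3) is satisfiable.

1. ~([](p2 -> (p1 & p2)) -> ([]p2 -> [](p1 & p2))) & <>~(p2 & p3), w0
2. ~([](p2 -> (p1 & p2)) -> ([]p2 -> [](p1 & p2))), w0   [&-rule on 1]
3. <>~(p2 & p3), w0   [&-rule on 1]
4. [](p2 -> (p1 & p2)), w0   [~->-rule on 2]
5. ~([]p2 -> [](p1 & p2)), w0   [~->-rule on 2]
6. []p2, w0   [~->-rule on 5]
7. ~[](p1 & p2), w0   [~->-rule on 5]
8. p2 -> (p1 & p2), w0   [[]-rule on 4 via w0Rw0]
9. p2, w0   [[]-rule on 6 via w0Rw0]
10. p1 & p2, w0   [->-rule on 8 (branches; this branch)]
11. p1, w0   [&-rule on 10]
12. ~(p2 & p3), w1   [<>-rule on 3: fresh world w1, w0Rw1]
13. p2 -> (p1 & p2), w1   [[]-rule on 4 via w0Rw1]
14. p2, w1   [[]-rule on 6 via w0Rw1]
15. ~p3, w1   [~&-rule on 12 (branches; this branch)]
16. p1 & p2, w1   [->-rule on 13 (branches; this branch)]
17. p1, w1   [&-rule on 16]
18. ~(p1 & p2), w2   [~[]-rule on 7: fresh world w2, w0Rw2]
19. p2 -> (p1 & p2), w2   [[]-rule on 4 via w0Rw2]
20. p2, w2   [[]-rule on 6 via w0Rw2]
21. ~p1, w2   [~&-rule on 18 (branches; this branch)]
22. p1 & p2, w2   [->-rule on 19 (branches; this branch)]
23. p1, w2   [&-rule on 22]
Accessibility: w0Rw0, w0Rw1, w0Rw2, w1Rw0, w1Rw1, w1Rw2, w2Rw0, w2Rw1, w2Rw2
Branch closes: p1 and ~p1 both at w2.
All branches of the tableau close; one closing branch shown above.

Unsatisfiable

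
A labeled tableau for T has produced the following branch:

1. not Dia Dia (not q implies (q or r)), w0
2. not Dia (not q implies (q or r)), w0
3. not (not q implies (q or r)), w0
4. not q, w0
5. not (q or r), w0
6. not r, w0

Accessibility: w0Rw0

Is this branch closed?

There is no literal clash: for every atom and world, at most one sign appears.

No, open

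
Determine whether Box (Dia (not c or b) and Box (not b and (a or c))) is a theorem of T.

Invalid (countermodel exists)

Tableau for the negation not Box (Dia (not c or b) and Box (not b and (a or c))):
1. not Box (Dia (not c or b) and Box (not b and (a or c))), w0
2. not (Dia (not c or b) and Box (not b and (a or c))), w1
3. not Box (not b and (a or c)), w1
4. not (not b and (a or c)), w2
5. not (a or c), w2
6. not a, w2
7. not c, w2
Accessibility: w0Rw0, w0Rw1, w1Rw1, w1Rw2, w2Rw2
The negation has an open branch (countermodel exists).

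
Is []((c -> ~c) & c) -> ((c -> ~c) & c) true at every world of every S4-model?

Valid in S4

Tableau for the negation ~([]((c -> ~c) & c) -> ((c -> ~c) & c)):
1. ~([]((c -> ~c) & c) -> ((c -> ~c) & c)), u
2. []((c -> ~c) & c), u
3. ~((c -> ~c) & c), u
4. (c -> ~c) & c, u
5. c -> ~c, u
6. c, u
7. ~(c -> ~c), u
8. ~c, u
Accessibility: uRu
Branch closes: c and ~c both at u.
Every branch of the negation's tableau closes; the branch above is one of them.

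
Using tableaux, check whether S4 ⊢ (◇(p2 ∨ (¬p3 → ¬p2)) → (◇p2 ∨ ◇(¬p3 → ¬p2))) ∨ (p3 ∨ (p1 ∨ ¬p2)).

Valid

Tableau for the negation ¬((◇(p2 ∨ (¬p3 → ¬p2)) → (◇p2 ∨ ◇(¬p3 → ¬p2))) ∨ (p3 ∨ (p1 ∨ ¬p2))):
1. ¬((◇(p2 ∨ (¬p3 → ¬p2)) → (◇p2 ∨ ◇(¬p3 → ¬p2))) ∨ (p3 ∨ (p1 ∨ ¬p2))), w0
2. ¬(◇(p2 ∨ (¬p3 → ¬p2)) → (◇p2 ∨ ◇(¬p3 → ¬p2))), w0
3. ¬(p3 ∨ (p1 ∨ ¬p2)), w0
4. ◇(p2 ∨ (¬p3 → ¬p2)), w0
5. ¬(◇p2 ∨ ◇(¬p3 → ¬p2)), w0
6. ¬p3, w0
7. ¬(p1 ∨ ¬p2), w0
8. ¬◇p2, w0
9. ¬◇(¬p3 → ¬p2), w0
10. ¬p1, w0
11. p2, w0
12. ¬p2, w0
Accessibility: w0Rw0
Branch closes: p2 and ¬p2 both at w0.
All branches of the negation close; one closing branch shown above.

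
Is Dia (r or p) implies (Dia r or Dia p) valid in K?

Tableau for the negation not (Dia (r or p) implies (Dia r or Dia p)):
1. not (Dia (r or p) implies (Dia r or Dia p)), u
2. Dia (r or p), u
3. not (Dia r or Dia p), u
4. not Dia r, u
5. not Dia p, u
6. r or p, v
7. not r, v
8. not p, v
9. p, v
Accessibility: uRv
Branch closes: p and not p both at v.
All branches of the negation close; one closing branch shown above.

Valid in K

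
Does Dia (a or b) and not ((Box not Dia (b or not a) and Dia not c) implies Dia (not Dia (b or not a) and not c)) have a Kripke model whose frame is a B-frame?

1. Dia (a or b) and not ((Box not Dia (b or not a) and Dia not c) implies Dia (not Dia (b or not a) and not c)), w0
2. Dia (a or b), w0   [and-rule on 1]
3. not ((Box not Dia (b or not a) and Dia not c) implies Dia (not Dia (b or not a) and not c)), w0   [and-rule on 1]
4. Box not Dia (b or not a) and Dia not c, w0   [neg-implies-rule on 3]
5. not Dia (not Dia (b or not a) and not c), w0   [neg-implies-rule on 3]
6. Box not Dia (b or not a), w0   [and-rule on 4]
7. Dia not c, w0   [and-rule on 4]
8. not (not Dia (b or not a) and not c), w0   [neg-Dia-rule on 5 via w0Rw0]
9. not Dia (b or not a), w0   [Box-rule on 6 via w0Rw0]
10. not (b or not a), w0   [neg-Dia-rule on 9 via w0Rw0]
11. not b, w0   [neg-or-rule on 10]
12. a, w0   [neg-or-rule on 10]
13. Dia (b or not a), w0   [neg-and-rule on 8 (branches; this branch)]
14. a or b, w1   [Dia-rule on 2: fresh world w1, w0Rw1]
15. not (not Dia (b or not a) and not c), w1   [neg-Dia-rule on 5 via w0Rw1]
16. not Dia (b or not a), w1   [Box-rule on 6 via w0Rw1]
17. not (b or not a), w1   [neg-Dia-rule on 9 via w0Rw1]
18. not b, w1   [neg-or-rule on 17]
19. a, w1   [neg-or-rule on 17]
20. c, w1   [neg-and-rule on 15 (branches; this branch)]
21. not c, w2   [Dia-rule on 7: fresh world w2, w0Rw2]
22. not (not Dia (b or not a) and not c), w2   [neg-Dia-rule on 5 via w0Rw2]
23. not Dia (b or not a), w2   [Box-rule on 6 via w0Rw2]
24. not (b or not a), w2   [neg-Dia-rule on 9 via w0Rw2]
25. not b, w2   [neg-or-rule on 24]
26. a, w2   [neg-or-rule on 24]
27. Dia (b or not a), w2   [neg-and-rule on 22 (branches; this branch)]
28. b or not a, w3   [Dia-rule on 13: fresh world w3, w0Rw3]
29. not (not Dia (b or not a) and not c), w3   [neg-Dia-rule on 5 via w0Rw3]
30. not Dia (b or not a), w3   [Box-rule on 6 via w0Rw3]
31. not (b or not a), w3   [neg-Dia-rule on 9 via w0Rw3]
32. not b, w3   [neg-or-rule on 31]
33. a, w3   [neg-or-rule on 31]
34. not a, w3   [or-rule on 28 (branches; this branch)]
Accessibility: w0Rw0, w0Rw1, w0Rw2, w0Rw3, w1Rw0, w1Rw1, w2Rw0, w2Rw2, w3Rw0, w3Rw3
Branch closes: a and not a both at w3.
Every branch closes; the branch above is one of them.

Unsatisfiable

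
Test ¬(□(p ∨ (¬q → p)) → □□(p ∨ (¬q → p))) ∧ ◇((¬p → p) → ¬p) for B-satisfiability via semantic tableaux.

1. ¬(□(p ∨ (¬q → p)) → □□(p ∨ (¬q → p))) ∧ ◇((¬p → p) → ¬p), w0
2. ¬(□(p ∨ (¬q → p)) → □□(p ∨ (¬q → p))), w0   [∧-rule on 1]
3. ◇((¬p → p) → ¬p), w0   [∧-rule on 1]
4. □(p ∨ (¬q → p)), w0   [¬→-rule on 2]
5. ¬□□(p ∨ (¬q → p)), w0   [¬→-rule on 2]
6. p ∨ (¬q → p), w0   [□-rule on 4 via w0Rw0]
7. ¬q → p, w0   [∨-rule on 6 (branches; this branch)]
8. p, w0   [→-rule on 7 (branches; this branch)]
9. (¬p → p) → ¬p, w1   [◇-rule on 3: fresh world w1, w0Rw1]
10. p ∨ (¬q → p), w1   [□-rule on 4 via w0Rw1]
11. ¬p, w1   [→-rule on 9 (branches; this branch)]
12. ¬q → p, w1   [∨-rule on 10 (branches; this branch)]
13. q, w1   [→-rule on 12 (branches; this branch)]
14. ¬□(p ∨ (¬q → p)), w2   [¬□-rule on 5: fresh world w2, w0Rw2]
15. p ∨ (¬q → p), w2   [□-rule on 4 via w0Rw2]
16. ¬q → p, w2   [∨-rule on 15 (branches; this branch)]
17. p, w2   [→-rule on 16 (branches; this branch)]
18. ¬(p ∨ (¬q → p)), w3   [¬□-rule on 14: fresh world w3, w2Rw3]
19. ¬p, w3   [¬∨-rule on 18]
20. ¬(¬q → p), w3   [¬∨-rule on 18]
21. ¬q, w3   [¬→-rule on 20]
Accessibility: w0Rw0, w0Rw1, w0Rw2, w1Rw0, w1Rw1, w2Rw0, w2Rw2, w2Rw3, w3Rw2, w3Rw3

Satisfiable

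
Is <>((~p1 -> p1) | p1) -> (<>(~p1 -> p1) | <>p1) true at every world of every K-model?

Valid in K

Tableau for the negation ~(<>((~p1 -> p1) | p1) -> (<>(~p1 -> p1) | <>p1)):
1. ~(<>((~p1 -> p1) | p1) -> (<>(~p1 -> p1) | <>p1)), w0
2. <>((~p1 -> p1) | p1), w0
3. ~(<>(~p1 -> p1) | <>p1), w0
4. ~<>(~p1 -> p1), w0
5. ~<>p1, w0
6. (~p1 -> p1) | p1, w1
7. ~(~p1 -> p1), w1
8. ~p1, w1
9. ~p1 -> p1, w1
10. p1, w1
Accessibility: w0Rw1
Branch closes: p1 and ~p1 both at w1.
All branches of the negation close; one closing branch shown above.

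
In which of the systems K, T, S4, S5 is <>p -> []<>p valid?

S5

S5-tableau for the negation ~(<>p -> []<>p):
1. ~(<>p -> []<>p), u
2. <>p, u
3. ~[]<>p, u
4. p, v
5. ~<>p, w
6. ~p, u
7. ~p, v
Accessibility: uRu, uRv, uRw, vRu, vRv, vRw, wRu, wRv, wRw
Branch closes: p and ~p both at v.
Every branch closes (one shown): valid in S5.
S4-tableau for the negation ~(<>p -> []<>p):
1. ~(<>p -> []<>p), u
2. <>p, u
3. ~[]<>p, u
4. p, v
5. ~<>p, w
6. ~p, w
Accessibility: uRu, uRv, uRw, vRv, wRw
Complete open branch: countermodel on an S4-frame, so not valid in S4, nor in K, T (the same frame is also a K-frame and a T-frame).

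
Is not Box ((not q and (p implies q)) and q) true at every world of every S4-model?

Tableau for the negation Box ((not q and (p implies q)) and q):
1. Box ((not q and (p implies q)) and q), w0
2. (not q and (p implies q)) and q, w0
3. not q and (p implies q), w0
4. q, w0
5. not q, w0
6. p implies q, w0
Accessibility: w0Rw0
Branch closes: q and not q both at w0.
All branches of the negation close; one closing branch shown above.

Valid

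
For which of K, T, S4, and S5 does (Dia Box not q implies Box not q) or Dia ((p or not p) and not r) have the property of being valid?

S5-tableau for the negation not ((Dia Box not q implies Box not q) or Dia ((p or not p) and not r)):
1. not ((Dia Box not q implies Box not q) or Dia ((p or not p) and not r)), w0
2. not (Dia Box not q implies Box not q), w0
3. not Dia ((p or not p) and not r), w0
4. Dia Box not q, w0
5. not Box not q, w0
6. not ((p or not p) and not r), w0
7. r, w0
8. Box not q, w1
9. not ((p or not p) and not r), w1
10. not q, w0
11. not q, w1
12. r, w1
13. q, w2
14. not ((p or not p) and not r), w2
15. not q, w2
Accessibility: w0Rw0, w0Rw1, w0Rw2, w1Rw0, w1Rw1, w1Rw2, w2Rw0, w2Rw1, w2Rw2
Branch closes: q and not q both at w2.
Every branch closes (one shown): valid in S5.
S4-tableau for the negation not ((Dia Box not q implies Box not q) or Dia ((p or not p) and not r)):
1. not ((Dia Box not q implies Box not q) or Dia ((p or not p) and not r)), w0
2. not (Dia Box not q implies Box not q), w0
3. not Dia ((p or not p) and not r), w0
4. Dia Box not q, w0
5. not Box not q, w0
6. not ((p or not p) and not r), w0
7. r, w0
8. Box not q, w1
9. not ((p or not p) and not r), w1
10. not q, w1
11. r, w1
12. q, w2
13. not ((p or not p) and not r), w2
14. r, w2
Accessibility: w0Rw0, w0Rw1, w0Rw2, w1Rw1, w2Rw2
Complete open branch: countermodel on an S4-frame, so not valid in S4, nor in K, T (the same frame is also a K-frame and a T-frame).

S5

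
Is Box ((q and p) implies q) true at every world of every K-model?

Valid

Tableau for the negation not Box ((q and p) implies q):
1. not Box ((q and p) implies q), 0
2. not ((q and p) implies q), 1   [neg-Box-rule on 1: fresh world 1, 0R1]
3. q and p, 1   [neg-implies-rule on 2]
4. not q, 1   [neg-implies-rule on 2]
5. q, 1   [and-rule on 3]
6. p, 1   [and-rule on 3]
Accessibility: 0R1
Branch closes: q and not q both at 1.
All branches of the negation close; one closing branch shown above.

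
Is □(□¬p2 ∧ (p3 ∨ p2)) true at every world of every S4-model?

Invalid (countermodel exists)

Tableau for the negation ¬□(□¬p2 ∧ (p3 ∨ p2)):
1. ¬□(□¬p2 ∧ (p3 ∨ p2)), 0
2. ¬(□¬p2 ∧ (p3 ∨ p2)), 1   [¬□-rule on 1: fresh world 1, 0R1]
3. ¬(p3 ∨ p2), 1   [¬∧-rule on 2 (branches; this branch)]
4. ¬p3, 1   [¬∨-rule on 3]
5. ¬p2, 1   [¬∨-rule on 3]
Accessibility: 0R0, 0R1, 1R1
The negation has an open branch (countermodel exists).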